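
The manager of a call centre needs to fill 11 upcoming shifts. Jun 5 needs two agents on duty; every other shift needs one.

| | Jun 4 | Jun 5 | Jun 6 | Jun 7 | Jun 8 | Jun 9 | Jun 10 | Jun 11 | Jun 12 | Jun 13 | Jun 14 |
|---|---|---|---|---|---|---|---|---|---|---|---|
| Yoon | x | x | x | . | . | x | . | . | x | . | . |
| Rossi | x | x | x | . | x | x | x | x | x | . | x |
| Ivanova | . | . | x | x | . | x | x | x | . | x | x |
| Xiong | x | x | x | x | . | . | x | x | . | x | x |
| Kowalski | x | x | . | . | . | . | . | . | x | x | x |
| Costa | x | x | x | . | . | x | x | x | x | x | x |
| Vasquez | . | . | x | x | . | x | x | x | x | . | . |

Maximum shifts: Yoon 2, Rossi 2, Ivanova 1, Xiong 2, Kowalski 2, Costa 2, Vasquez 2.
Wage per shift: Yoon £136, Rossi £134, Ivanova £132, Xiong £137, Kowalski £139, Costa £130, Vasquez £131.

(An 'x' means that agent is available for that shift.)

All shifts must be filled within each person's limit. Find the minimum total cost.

£1607

Jun 8 can only be covered by Rossi, so that assignment is forced.
Picking the cheapest available agent for each shift independently would cost £1569, but that ignores the shift limits.
An optimal schedule: Jun 4→Costa, Jun 5→Xiong+Kowalski, Jun 6→Yoon, Jun 7→Vasquez, Jun 8→Rossi, Jun 9→Vasquez, Jun 10→Ivanova, Jun 11→Rossi, Jun 12→Yoon, Jun 13→Costa, Jun 14→Xiong.
Total: 130 + 137 + 139 + 136 + 131 + 134 + 131 + 132 + 134 + 136 + 130 + 137 = £1607.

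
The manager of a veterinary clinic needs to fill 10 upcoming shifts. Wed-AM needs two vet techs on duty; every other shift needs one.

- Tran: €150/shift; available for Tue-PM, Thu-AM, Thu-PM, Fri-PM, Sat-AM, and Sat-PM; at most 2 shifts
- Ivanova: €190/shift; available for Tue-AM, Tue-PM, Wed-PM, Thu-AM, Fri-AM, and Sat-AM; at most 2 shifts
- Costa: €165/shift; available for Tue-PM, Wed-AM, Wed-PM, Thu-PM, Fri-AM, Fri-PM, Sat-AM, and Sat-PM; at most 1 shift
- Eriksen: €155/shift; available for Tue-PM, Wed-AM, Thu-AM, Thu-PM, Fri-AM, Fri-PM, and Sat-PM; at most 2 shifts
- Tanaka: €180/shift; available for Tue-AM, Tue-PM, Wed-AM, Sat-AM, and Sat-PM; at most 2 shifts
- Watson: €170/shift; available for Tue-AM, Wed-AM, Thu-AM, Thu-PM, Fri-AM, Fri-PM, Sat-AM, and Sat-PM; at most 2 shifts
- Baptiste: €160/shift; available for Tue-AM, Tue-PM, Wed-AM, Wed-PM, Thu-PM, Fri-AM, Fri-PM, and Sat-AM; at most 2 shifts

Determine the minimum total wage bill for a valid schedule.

Picking the cheapest available vet tech for each shift independently would cost €1690, but that ignores the shift limits.
An optimal schedule: Tue-AM→Baptiste, Tue-PM→Tanaka, Wed-AM→Watson+Tanaka, Wed-PM→Baptiste, Thu-AM→Tran, Thu-PM→Tran, Fri-AM→Eriksen, Fri-PM→Eriksen, Sat-AM→Watson, Sat-PM→Costa.
Total: 160 + 180 + 170 + 180 + 160 + 150 + 150 + 155 + 155 + 170 + 165 = €1795.

€1795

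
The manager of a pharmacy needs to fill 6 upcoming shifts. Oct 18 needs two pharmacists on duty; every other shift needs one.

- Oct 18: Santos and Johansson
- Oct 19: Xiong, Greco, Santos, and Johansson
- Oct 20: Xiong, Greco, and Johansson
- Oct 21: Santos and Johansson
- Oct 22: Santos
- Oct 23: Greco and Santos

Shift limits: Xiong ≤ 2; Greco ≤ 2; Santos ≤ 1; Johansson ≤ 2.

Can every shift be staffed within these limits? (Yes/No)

No

Total capacity is 7 and 7 slots are needed, so capacity alone doesn't rule it out.
Shifts {Oct 18, Oct 22} need 3 worker-slots in total, but the pharmacists available for any of those shifts (Santos and Johansson) can supply at most 2 among them. So no valid schedule exists.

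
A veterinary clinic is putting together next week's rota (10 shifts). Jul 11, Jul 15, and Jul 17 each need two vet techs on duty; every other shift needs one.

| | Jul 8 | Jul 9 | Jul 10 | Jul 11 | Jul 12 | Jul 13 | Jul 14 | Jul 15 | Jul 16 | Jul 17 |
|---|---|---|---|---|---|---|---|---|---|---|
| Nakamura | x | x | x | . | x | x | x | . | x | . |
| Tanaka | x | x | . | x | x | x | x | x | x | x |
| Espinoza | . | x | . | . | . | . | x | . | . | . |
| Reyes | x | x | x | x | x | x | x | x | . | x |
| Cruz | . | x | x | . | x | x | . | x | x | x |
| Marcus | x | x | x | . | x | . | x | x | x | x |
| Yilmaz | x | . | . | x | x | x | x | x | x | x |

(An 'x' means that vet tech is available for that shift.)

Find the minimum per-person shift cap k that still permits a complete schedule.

With 7 vet techs and 13 worker-slots to fill, someone must work at least ⌈13/7⌉ = 2 shifts, so k ≥ 2.
k = 2 works: Jul 8→Nakamura, Jul 9→Espinoza, Jul 10→Nakamura, Jul 11→Tanaka+Reyes, Jul 12→Reyes, Jul 13→Tanaka, Jul 14→Espinoza, Jul 15→Cruz+Marcus, Jul 16→Cruz, Jul 17→Marcus+Yilmaz.
Loads: Nakamura 2, Tanaka 2, Espinoza 2, Reyes 2, Cruz 2, Marcus 2, Yilmaz 1 — all ≤ 2.

2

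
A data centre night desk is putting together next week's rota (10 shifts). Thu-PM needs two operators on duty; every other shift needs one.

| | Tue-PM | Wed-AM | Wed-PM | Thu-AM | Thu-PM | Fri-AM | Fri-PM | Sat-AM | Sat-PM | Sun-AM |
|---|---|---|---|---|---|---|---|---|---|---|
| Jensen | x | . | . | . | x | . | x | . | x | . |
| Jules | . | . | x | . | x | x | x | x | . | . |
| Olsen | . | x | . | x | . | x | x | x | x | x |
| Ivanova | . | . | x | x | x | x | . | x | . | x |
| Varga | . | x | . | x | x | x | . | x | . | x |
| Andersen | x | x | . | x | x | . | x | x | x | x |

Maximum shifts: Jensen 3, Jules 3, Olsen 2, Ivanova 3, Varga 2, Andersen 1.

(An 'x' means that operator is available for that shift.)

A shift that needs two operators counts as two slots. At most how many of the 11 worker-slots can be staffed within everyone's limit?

Total capacity across all operators is 3+3+2+3+2+1 = 14, and 11 slots are needed, so at most 11 can be filled.
An assignment achieving 11: Tue-PM→Jensen, Wed-AM→Olsen, Wed-PM→Jules, Thu-AM→Olsen, Thu-PM→Jules+Ivanova, Fri-AM→Jules, Fri-PM→Jensen, Sat-AM→Ivanova, Sat-PM→Jensen, Sun-AM→Ivanova.
Loads: Jensen 3/3, Jules 3/3, Olsen 2/2, Ivanova 3/3, Varga 0/2, Andersen 0/1.

11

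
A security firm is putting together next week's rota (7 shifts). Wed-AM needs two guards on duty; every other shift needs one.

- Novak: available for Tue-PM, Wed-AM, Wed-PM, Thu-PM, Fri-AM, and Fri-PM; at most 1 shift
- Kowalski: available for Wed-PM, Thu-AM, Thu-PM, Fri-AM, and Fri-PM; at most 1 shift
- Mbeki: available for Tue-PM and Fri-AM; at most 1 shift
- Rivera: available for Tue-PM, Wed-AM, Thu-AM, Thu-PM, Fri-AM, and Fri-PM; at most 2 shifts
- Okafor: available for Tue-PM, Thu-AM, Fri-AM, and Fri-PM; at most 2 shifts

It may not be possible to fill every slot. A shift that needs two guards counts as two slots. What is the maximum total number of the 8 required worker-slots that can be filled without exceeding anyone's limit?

Total capacity across all guards is 1+1+1+2+2 = 7, and 8 slots are needed, so at most 7 can be filled.
An assignment achieving 7: Tue-PM→Mbeki, Wed-AM→Novak+Rivera, Wed-PM→Kowalski, Thu-AM→Rivera, Fri-AM→Okafor, Fri-PM→Okafor.
Loads: Novak 1/1, Kowalski 1/1, Mbeki 1/1, Rivera 2/2, Okafor 2/2.

7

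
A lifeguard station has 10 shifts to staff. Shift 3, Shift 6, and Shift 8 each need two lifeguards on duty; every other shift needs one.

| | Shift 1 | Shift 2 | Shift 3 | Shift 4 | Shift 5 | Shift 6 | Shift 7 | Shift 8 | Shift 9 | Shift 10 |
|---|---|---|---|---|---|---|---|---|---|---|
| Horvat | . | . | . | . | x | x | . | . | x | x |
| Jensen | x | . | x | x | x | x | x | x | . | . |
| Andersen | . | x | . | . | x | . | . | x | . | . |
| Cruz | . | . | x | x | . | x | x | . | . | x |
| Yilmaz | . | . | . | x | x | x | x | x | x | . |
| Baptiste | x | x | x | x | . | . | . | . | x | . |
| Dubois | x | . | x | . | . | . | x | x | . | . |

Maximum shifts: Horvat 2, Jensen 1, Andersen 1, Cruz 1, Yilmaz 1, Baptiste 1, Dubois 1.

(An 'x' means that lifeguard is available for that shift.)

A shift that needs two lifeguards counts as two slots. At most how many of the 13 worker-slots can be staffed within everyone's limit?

8

Total capacity across all lifeguards is 2+1+1+1+1+1+1 = 8, and 13 slots are needed, so at most 8 can be filled.
An assignment achieving 8: Shift 1→Jensen, Shift 2→Andersen, Shift 3→Cruz+Baptiste, Shift 4→Yilmaz, Shift 7→Dubois, Shift 9→Horvat, Shift 10→Horvat.
Loads: Horvat 2/2, Jensen 1/1, Andersen 1/1, Cruz 1/1, Yilmaz 1/1, Baptiste 1/1, Dubois 1/1.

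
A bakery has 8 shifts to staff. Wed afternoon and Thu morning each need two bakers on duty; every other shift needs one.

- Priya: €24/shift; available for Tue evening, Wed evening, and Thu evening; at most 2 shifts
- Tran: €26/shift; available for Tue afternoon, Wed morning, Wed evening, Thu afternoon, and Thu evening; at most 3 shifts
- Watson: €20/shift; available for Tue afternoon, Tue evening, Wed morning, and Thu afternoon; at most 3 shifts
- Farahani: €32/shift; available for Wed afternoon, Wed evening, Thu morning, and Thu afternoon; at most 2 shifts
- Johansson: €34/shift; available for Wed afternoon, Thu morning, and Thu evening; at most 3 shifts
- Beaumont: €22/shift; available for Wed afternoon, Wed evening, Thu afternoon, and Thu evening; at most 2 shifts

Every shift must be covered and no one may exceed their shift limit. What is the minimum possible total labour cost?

€250

Thu morning can only be covered by Farahani and Johansson, so that assignment is forced.
Picking the cheapest available baker for each shift independently would cost €244, but that ignores the shift limits.
An optimal schedule: Tue afternoon→Watson, Tue evening→Watson, Wed morning→Watson, Wed afternoon→Beaumont+Farahani, Wed evening→Priya, Thu morning→Farahani+Johansson, Thu afternoon→Beaumont, Thu evening→Priya.
Total: 20 + 20 + 20 + 22 + 32 + 24 + 32 + 34 + 22 + 24 = €250.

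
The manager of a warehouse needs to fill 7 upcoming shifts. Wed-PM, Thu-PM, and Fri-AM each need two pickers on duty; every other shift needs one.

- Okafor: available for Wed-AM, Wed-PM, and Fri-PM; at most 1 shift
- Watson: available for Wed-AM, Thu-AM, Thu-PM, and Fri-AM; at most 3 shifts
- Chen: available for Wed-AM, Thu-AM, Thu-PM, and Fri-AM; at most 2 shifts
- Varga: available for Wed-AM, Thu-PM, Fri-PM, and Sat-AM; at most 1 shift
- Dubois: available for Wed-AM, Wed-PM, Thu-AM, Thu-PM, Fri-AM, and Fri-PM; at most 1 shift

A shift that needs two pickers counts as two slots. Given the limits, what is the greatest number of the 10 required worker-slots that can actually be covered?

8

Total capacity across all pickers is 1+3+2+1+1 = 8, and 10 slots are needed, so at most 8 can be filled.
An assignment achieving 8: Wed-PM→Okafor+Dubois, Thu-AM→Watson, Thu-PM→Watson+Chen, Fri-AM→Watson+Chen, Sat-AM→Varga.
Loads: Okafor 1/1, Watson 3/3, Chen 2/2, Varga 1/1, Dubois 1/1.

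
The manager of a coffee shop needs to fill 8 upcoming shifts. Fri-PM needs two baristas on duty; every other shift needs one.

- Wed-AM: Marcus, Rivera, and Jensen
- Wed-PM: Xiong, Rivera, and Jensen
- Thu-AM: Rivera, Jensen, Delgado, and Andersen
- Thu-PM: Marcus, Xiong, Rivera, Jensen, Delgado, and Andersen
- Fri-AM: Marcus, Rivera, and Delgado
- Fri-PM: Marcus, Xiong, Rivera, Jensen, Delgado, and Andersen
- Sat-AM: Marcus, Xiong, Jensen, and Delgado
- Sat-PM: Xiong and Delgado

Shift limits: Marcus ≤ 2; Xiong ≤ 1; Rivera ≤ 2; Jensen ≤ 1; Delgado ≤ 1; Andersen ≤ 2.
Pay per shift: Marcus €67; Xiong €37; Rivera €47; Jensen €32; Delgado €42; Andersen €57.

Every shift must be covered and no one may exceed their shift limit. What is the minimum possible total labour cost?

€453

Picking the cheapest available barista for each shift independently would cost €308, but that ignores the shift limits.
An optimal schedule: Wed-AM→Marcus, Wed-PM→Rivera, Thu-AM→Rivera, Thu-PM→Andersen, Fri-AM→Marcus, Fri-PM→Delgado+Andersen, Sat-AM→Jensen, Sat-PM→Xiong.
Total: 67 + 47 + 47 + 57 + 67 + 42 + 57 + 32 + 37 = €453.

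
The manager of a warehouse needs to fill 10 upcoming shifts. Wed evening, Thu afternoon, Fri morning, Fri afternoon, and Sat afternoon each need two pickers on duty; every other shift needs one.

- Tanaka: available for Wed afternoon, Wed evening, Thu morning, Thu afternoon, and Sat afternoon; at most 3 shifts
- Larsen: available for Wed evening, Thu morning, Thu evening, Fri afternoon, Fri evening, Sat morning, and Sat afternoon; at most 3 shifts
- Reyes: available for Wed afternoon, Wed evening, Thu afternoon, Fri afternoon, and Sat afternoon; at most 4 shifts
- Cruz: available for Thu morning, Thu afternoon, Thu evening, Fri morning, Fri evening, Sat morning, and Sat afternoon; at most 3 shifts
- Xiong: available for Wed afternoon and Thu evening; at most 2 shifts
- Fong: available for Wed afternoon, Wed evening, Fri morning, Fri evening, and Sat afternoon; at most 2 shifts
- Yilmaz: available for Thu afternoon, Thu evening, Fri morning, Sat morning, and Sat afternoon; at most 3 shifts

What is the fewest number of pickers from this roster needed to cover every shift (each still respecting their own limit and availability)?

5

15 slots to fill and no one can take more than 4, so at least ⌈15/4⌉ = 4 pickers are needed.
Any 4 pickers together have capacity at most 4+3+3+3 = 13 < 15 slots, so 4 can never suffice.
Tanaka, Larsen, Reyes, Cruz, and Fong alone can cover everything: Wed afternoon→Tanaka, Wed evening→Reyes+Fong, Thu morning→Tanaka, Thu afternoon→Tanaka+Reyes, Thu evening→Larsen, Fri morning→Cruz+Fong, Fri afternoon→Larsen+Reyes, Fri evening→Cruz, Sat morning→Larsen, Sat afternoon→Reyes+Cruz.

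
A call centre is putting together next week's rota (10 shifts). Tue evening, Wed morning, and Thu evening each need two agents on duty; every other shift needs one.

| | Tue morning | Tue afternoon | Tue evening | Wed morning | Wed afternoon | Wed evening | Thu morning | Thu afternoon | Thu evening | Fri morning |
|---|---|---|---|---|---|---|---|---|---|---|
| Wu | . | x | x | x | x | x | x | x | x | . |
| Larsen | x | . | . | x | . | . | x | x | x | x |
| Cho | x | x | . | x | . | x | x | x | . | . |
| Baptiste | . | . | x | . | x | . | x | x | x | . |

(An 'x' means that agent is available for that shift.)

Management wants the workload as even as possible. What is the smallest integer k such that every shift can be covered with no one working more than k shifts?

4

With 4 agents and 13 worker-slots to fill, someone must work at least ⌈13/4⌉ = 4 shifts, so k ≥ 4.
k = 4 works: Tue morning→Larsen, Tue afternoon→Wu, Tue evening→Wu+Baptiste, Wed morning→Larsen+Cho, Wed afternoon→Wu, Wed evening→Wu, Thu morning→Cho, Thu afternoon→Cho, Thu evening→Larsen+Baptiste, Fri morning→Larsen.
Loads: Wu 4, Larsen 4, Cho 3, Baptiste 2 — all ≤ 4.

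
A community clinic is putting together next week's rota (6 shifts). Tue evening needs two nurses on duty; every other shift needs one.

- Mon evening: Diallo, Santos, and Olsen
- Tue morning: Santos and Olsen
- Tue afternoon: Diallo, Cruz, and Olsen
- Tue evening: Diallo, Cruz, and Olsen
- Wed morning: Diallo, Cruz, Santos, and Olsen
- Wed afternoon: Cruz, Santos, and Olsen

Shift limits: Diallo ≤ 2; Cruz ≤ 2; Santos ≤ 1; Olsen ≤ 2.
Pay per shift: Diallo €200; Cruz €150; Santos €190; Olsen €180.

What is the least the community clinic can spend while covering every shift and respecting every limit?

Picking the cheapest available nurse for each shift independently would cost €1140, but that ignores the shift limits.
An optimal schedule: Mon evening→Diallo, Tue morning→Santos, Tue afternoon→Diallo, Tue evening→Cruz+Olsen, Wed morning→Olsen, Wed afternoon→Cruz.
Total: 200 + 190 + 200 + 150 + 180 + 180 + 150 = €1250.

€1250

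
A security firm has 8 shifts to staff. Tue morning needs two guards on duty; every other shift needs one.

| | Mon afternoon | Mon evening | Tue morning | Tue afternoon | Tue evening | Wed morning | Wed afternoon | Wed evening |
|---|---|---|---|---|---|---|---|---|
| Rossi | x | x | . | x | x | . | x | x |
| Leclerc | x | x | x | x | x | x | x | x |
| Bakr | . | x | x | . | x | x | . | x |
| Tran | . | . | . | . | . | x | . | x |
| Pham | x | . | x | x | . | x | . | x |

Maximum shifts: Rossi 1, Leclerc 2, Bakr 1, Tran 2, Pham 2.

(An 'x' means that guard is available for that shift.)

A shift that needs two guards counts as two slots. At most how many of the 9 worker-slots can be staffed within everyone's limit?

Total capacity across all guards is 1+2+1+2+2 = 8, and 9 slots are needed, so at most 8 can be filled.
An assignment achieving 8: Mon afternoon→Leclerc, Mon evening→Leclerc, Tue morning→Bakr+Pham, Tue afternoon→Pham, Wed morning→Tran, Wed afternoon→Rossi, Wed evening→Tran.
Loads: Rossi 1/1, Leclerc 2/2, Bakr 1/1, Tran 2/2, Pham 2/2.

8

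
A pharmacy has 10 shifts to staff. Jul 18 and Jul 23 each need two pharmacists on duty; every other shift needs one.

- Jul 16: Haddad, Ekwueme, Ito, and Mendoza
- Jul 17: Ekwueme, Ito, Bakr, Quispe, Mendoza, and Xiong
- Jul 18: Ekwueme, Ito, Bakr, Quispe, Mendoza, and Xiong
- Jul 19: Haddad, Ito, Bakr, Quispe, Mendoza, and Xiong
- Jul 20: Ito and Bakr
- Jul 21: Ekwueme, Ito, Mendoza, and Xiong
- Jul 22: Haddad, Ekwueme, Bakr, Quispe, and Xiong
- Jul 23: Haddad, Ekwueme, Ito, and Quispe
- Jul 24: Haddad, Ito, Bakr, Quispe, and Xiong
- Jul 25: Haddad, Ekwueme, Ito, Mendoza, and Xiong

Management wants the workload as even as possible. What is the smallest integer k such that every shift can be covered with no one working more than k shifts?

With 7 pharmacists and 12 worker-slots to fill, someone must work at least ⌈12/7⌉ = 2 shifts, so k ≥ 2.
k = 2 works: Jul 16→Haddad, Jul 17→Bakr, Jul 18→Quispe+Mendoza, Jul 19→Bakr, Jul 20→Ito, Jul 21→Ekwueme, Jul 22→Haddad, Jul 23→Ekwueme+Quispe, Jul 24→Ito, Jul 25→Mendoza.
Loads: Haddad 2, Ekwueme 2, Ito 2, Bakr 2, Quispe 2, Mendoza 2, Xiong 0 — all ≤ 2.

2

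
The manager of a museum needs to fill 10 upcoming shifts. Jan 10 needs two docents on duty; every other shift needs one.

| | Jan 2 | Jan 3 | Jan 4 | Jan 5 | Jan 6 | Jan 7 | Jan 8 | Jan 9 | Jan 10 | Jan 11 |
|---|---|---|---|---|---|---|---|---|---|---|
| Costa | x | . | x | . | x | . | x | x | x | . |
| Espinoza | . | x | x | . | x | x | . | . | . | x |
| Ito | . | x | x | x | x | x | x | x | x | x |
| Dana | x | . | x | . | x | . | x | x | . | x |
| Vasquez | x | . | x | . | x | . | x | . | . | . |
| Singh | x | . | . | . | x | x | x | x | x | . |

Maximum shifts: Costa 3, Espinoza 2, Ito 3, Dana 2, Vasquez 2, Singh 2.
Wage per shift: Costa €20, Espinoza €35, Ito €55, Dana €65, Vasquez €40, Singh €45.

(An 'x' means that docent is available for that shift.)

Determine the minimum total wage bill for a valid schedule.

€410

Jan 5 can only be covered by Ito, so that assignment is forced.
Picking the cheapest available docent for each shift independently would cost €325, but that ignores the shift limits.
An optimal schedule: Jan 2→Costa, Jan 3→Espinoza, Jan 4→Vasquez, Jan 5→Ito, Jan 6→Singh, Jan 7→Espinoza, Jan 8→Vasquez, Jan 9→Costa, Jan 10→Costa+Singh, Jan 11→Ito.
Total: 20 + 35 + 40 + 55 + 45 + 35 + 40 + 20 + 20 + 45 + 55 = €410.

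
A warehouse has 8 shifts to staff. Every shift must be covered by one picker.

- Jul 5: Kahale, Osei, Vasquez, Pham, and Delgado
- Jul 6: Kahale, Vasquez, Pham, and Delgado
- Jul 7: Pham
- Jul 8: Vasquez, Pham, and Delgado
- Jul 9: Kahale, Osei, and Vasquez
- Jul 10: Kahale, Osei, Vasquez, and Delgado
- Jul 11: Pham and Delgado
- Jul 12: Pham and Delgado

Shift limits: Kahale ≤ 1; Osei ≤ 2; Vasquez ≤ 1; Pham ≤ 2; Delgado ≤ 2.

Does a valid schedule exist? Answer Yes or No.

Yes

Jul 7 can only be covered by Pham, so that assignment is forced.
One valid schedule: Jul 5→Osei, Jul 6→Delgado, Jul 7→Pham, Jul 8→Vasquez, Jul 9→Kahale, Jul 10→Osei, Jul 11→Pham, Jul 12→Delgado.
Loads: Kahale 1/1, Osei 2/2, Vasquez 1/1, Pham 2/2, Delgado 2/2 — all within limits.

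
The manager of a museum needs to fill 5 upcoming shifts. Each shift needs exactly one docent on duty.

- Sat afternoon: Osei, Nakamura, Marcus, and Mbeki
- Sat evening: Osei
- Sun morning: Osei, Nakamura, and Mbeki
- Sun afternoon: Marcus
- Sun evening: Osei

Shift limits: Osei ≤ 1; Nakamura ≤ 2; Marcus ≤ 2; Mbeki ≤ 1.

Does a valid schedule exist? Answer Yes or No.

No

Total capacity is 6 and 5 slots are needed, so capacity alone doesn't rule it out.
Shifts {Sat evening, Sun evening} need 2 worker-slots in total, but the docents available for any of those shifts (Osei) can supply at most 1 among them. So no valid schedule exists.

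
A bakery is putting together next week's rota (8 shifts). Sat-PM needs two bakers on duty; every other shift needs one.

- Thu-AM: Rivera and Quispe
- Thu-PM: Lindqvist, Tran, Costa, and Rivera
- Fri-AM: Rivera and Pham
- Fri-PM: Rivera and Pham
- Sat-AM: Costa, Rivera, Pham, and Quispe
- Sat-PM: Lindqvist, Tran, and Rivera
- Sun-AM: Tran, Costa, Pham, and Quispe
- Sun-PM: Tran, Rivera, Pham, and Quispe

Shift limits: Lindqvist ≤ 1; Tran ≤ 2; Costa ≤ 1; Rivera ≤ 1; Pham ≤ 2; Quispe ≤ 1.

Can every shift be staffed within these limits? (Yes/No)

No

Total capacity is 1+2+1+1+2+1 = 8 but 9 worker-slots are needed — infeasible.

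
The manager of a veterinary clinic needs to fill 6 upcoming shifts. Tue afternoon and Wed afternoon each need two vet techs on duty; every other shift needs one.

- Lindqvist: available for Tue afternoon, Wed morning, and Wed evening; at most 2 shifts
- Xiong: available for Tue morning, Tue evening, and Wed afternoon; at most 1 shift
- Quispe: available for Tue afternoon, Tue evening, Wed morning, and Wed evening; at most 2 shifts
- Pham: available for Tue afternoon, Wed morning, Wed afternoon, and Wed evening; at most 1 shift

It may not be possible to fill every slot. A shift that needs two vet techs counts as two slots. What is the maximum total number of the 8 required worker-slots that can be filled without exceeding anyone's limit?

6

Total capacity across all vet techs is 2+1+2+1 = 6, and 8 slots are needed, so at most 6 can be filled.
An assignment achieving 6: Tue morning→Xiong, Tue afternoon→Lindqvist+Quispe, Tue evening→Quispe, Wed morning→Lindqvist, Wed afternoon→Pham.
Loads: Lindqvist 2/2, Xiong 1/1, Quispe 2/2, Pham 1/1.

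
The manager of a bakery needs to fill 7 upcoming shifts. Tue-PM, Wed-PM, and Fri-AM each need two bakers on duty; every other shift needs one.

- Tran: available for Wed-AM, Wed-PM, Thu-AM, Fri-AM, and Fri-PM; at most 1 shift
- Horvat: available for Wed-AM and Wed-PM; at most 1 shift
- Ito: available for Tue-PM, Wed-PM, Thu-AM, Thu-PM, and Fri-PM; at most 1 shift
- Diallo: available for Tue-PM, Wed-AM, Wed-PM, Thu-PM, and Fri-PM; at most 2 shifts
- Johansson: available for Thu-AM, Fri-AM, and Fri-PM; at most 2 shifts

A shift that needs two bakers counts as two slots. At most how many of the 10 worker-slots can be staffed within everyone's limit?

7

Total capacity across all bakers is 1+1+1+2+2 = 7, and 10 slots are needed, so at most 7 can be filled.
An assignment achieving 7: Tue-PM→Ito+Diallo, Wed-AM→Horvat, Thu-AM→Johansson, Thu-PM→Diallo, Fri-AM→Tran+Johansson.
Loads: Tran 1/1, Horvat 1/1, Ito 1/1, Diallo 2/2, Johansson 2/2.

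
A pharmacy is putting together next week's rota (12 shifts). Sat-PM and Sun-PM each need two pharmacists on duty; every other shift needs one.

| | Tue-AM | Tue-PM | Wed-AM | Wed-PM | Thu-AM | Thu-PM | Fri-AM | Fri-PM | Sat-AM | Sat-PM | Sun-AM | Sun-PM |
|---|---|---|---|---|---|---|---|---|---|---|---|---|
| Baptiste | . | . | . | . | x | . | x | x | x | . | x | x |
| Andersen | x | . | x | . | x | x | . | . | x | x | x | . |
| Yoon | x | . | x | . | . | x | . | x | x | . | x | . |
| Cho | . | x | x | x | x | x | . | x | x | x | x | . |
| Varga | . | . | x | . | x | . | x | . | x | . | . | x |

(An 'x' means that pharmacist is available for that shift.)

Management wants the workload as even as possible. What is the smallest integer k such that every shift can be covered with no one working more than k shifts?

With 5 pharmacists and 14 worker-slots to fill, someone must work at least ⌈14/5⌉ = 3 shifts, so k ≥ 3.
k = 3 works: Tue-AM→Andersen, Tue-PM→Cho, Wed-AM→Yoon, Wed-PM→Cho, Thu-AM→Varga, Thu-PM→Andersen, Fri-AM→Baptiste, Fri-PM→Baptiste, Sat-AM→Yoon, Sat-PM→Andersen+Cho, Sun-AM→Yoon, Sun-PM→Baptiste+Varga.
Loads: Baptiste 3, Andersen 3, Yoon 3, Cho 3, Varga 2 — all ≤ 3.

3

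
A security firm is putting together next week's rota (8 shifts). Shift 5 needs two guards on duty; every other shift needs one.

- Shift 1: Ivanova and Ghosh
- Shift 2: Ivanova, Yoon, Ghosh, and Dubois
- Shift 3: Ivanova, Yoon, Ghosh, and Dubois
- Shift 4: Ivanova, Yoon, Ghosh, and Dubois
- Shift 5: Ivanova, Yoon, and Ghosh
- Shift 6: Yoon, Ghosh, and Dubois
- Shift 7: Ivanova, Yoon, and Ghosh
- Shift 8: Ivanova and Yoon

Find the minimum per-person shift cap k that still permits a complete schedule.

With 4 guards and 9 worker-slots to fill, someone must work at least ⌈9/4⌉ = 3 shifts, so k ≥ 3.
k = 3 works: Shift 1→Ivanova, Shift 2→Ghosh, Shift 3→Ghosh, Shift 4→Ghosh, Shift 5→Ivanova+Yoon, Shift 6→Yoon, Shift 7→Yoon, Shift 8→Ivanova.
Loads: Ivanova 3, Yoon 3, Ghosh 3, Dubois 0 — all ≤ 3.

3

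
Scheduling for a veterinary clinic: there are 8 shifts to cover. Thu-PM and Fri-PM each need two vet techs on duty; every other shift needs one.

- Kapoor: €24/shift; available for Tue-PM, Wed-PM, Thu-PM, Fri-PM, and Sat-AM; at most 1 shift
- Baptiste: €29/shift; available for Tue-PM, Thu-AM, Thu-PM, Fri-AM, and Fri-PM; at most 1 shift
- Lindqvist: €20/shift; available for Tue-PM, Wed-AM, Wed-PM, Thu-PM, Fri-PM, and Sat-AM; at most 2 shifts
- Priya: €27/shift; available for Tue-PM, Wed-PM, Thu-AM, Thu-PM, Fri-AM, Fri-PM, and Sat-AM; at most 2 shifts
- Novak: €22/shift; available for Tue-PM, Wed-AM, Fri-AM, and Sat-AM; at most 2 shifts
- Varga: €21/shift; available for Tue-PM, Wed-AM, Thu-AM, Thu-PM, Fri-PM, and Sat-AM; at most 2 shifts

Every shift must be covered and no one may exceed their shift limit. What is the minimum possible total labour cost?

Picking the cheapest available vet tech for each shift independently would cost €205, but that ignores the shift limits.
An optimal schedule: Tue-PM→Novak, Wed-AM→Lindqvist, Wed-PM→Kapoor, Thu-AM→Baptiste, Thu-PM→Lindqvist+Varga, Fri-AM→Priya, Fri-PM→Priya+Varga, Sat-AM→Novak.
Total: 22 + 20 + 24 + 29 + 20 + 21 + 27 + 27 + 21 + 22 = €233.

€233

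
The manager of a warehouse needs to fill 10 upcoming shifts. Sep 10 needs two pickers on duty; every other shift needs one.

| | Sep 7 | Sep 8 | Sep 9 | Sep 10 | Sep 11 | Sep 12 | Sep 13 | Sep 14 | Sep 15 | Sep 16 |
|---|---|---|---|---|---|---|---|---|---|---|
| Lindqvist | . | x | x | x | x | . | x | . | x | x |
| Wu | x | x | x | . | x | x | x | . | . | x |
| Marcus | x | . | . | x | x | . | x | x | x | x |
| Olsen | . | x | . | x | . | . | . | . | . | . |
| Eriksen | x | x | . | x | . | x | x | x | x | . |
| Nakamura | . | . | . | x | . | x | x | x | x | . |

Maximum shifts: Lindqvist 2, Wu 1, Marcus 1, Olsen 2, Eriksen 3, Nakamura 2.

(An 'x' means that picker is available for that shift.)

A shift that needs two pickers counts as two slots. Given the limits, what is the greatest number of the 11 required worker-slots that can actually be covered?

11

Total capacity across all pickers is 2+1+1+2+3+2 = 11, and 11 slots are needed, so at most 11 can be filled.
An assignment achieving 11: Sep 7→Wu, Sep 8→Olsen, Sep 9→Lindqvist, Sep 10→Olsen+Nakamura, Sep 11→Lindqvist, Sep 12→Eriksen, Sep 13→Nakamura, Sep 14→Eriksen, Sep 15→Eriksen, Sep 16→Marcus.
Loads: Lindqvist 2/2, Wu 1/1, Marcus 1/1, Olsen 2/2, Eriksen 3/3, Nakamura 2/2.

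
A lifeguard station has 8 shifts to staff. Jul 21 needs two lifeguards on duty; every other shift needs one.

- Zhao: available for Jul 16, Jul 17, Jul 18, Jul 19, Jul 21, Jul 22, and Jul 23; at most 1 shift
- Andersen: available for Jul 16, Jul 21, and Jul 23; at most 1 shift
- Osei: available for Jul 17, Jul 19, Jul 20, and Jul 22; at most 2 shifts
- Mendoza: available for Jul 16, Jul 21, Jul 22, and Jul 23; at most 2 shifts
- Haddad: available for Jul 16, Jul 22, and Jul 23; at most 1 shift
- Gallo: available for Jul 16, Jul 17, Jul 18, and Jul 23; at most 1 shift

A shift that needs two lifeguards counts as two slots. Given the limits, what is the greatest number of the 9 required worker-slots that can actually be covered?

Total capacity across all lifeguards is 1+1+2+2+1+1 = 8, and 9 slots are needed, so at most 8 can be filled.
An assignment achieving 8: Jul 16→Haddad, Jul 17→Gallo, Jul 18→Zhao, Jul 19→Osei, Jul 20→Osei, Jul 21→Andersen+Mendoza, Jul 22→Mendoza.
Loads: Zhao 1/1, Andersen 1/1, Osei 2/2, Mendoza 2/2, Haddad 1/1, Gallo 1/1.

8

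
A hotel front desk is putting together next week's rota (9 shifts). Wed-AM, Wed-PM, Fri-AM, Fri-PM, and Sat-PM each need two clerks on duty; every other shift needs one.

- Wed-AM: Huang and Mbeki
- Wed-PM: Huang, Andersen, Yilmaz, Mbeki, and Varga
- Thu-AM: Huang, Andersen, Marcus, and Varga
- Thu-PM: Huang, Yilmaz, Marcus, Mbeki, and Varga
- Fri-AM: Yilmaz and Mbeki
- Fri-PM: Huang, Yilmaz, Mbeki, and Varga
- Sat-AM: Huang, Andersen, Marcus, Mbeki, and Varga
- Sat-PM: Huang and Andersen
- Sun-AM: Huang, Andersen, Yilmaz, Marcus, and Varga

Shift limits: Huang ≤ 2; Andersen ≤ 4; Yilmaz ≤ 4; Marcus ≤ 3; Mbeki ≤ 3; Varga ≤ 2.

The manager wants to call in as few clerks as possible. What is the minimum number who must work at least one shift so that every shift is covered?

14 slots to fill and no one can take more than 4, so at least ⌈14/4⌉ = 4 clerks are needed.
No set of 4 clerks can cover every shift (each such set leaves at least one shift with no one available or exceeds a cap).
Huang, Andersen, Yilmaz, Marcus, and Mbeki alone can cover everything: Wed-AM→Huang+Mbeki, Wed-PM→Andersen+Yilmaz, Thu-AM→Andersen, Thu-PM→Yilmaz, Fri-AM→Yilmaz+Mbeki, Fri-PM→Yilmaz+Mbeki, Sat-AM→Andersen, Sat-PM→Huang+Andersen, Sun-AM→Marcus.

5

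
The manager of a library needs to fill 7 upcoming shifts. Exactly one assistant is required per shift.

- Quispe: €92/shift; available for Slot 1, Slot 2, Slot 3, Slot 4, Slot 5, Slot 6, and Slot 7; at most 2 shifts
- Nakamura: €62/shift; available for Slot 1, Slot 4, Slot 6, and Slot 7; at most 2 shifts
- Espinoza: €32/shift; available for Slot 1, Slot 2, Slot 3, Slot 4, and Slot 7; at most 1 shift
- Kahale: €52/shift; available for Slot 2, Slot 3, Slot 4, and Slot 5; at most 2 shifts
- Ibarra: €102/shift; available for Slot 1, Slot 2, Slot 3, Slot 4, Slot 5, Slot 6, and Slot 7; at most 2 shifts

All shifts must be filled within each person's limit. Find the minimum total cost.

€444

Picking the cheapest available assistant for each shift independently would cost €274, but that ignores the shift limits.
An optimal schedule: Slot 1→Nakamura, Slot 2→Espinoza, Slot 3→Kahale, Slot 4→Kahale, Slot 5→Quispe, Slot 6→Quispe, Slot 7→Nakamura.
Total: 62 + 32 + 52 + 52 + 92 + 92 + 62 = €444.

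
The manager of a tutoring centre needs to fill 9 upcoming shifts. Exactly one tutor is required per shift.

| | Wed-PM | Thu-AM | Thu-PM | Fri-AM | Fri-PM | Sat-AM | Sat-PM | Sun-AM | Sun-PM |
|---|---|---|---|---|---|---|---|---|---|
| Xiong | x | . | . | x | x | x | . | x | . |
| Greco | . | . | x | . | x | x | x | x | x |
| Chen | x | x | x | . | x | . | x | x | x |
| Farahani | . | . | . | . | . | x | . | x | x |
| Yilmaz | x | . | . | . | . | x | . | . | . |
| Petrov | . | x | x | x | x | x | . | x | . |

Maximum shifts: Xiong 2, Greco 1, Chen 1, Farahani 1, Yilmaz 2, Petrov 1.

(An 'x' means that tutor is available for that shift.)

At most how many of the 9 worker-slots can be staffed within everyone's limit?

8

Total capacity across all tutors is 2+1+1+1+2+1 = 8, and 9 slots are needed, so at most 8 can be filled.
An assignment achieving 8: Wed-PM→Yilmaz, Thu-AM→Chen, Thu-PM→Petrov, Fri-AM→Xiong, Fri-PM→Xiong, Sat-AM→Yilmaz, Sat-PM→Greco, Sun-PM→Farahani.
Loads: Xiong 2/2, Greco 1/1, Chen 1/1, Farahani 1/1, Yilmaz 2/2, Petrov 1/1.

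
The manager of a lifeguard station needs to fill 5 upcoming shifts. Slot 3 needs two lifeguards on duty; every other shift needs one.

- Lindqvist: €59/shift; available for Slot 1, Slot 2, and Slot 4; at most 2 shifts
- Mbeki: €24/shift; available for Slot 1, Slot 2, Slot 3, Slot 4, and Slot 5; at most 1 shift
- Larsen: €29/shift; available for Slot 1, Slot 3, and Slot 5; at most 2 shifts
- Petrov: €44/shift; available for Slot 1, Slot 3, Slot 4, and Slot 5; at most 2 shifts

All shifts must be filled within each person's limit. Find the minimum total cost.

Picking the cheapest available lifeguard for each shift independently would cost €149, but that ignores the shift limits.
An optimal schedule: Slot 1→Lindqvist, Slot 2→Mbeki, Slot 3→Larsen+Petrov, Slot 4→Petrov, Slot 5→Larsen.
Total: 59 + 24 + 29 + 44 + 44 + 29 = €229.

€229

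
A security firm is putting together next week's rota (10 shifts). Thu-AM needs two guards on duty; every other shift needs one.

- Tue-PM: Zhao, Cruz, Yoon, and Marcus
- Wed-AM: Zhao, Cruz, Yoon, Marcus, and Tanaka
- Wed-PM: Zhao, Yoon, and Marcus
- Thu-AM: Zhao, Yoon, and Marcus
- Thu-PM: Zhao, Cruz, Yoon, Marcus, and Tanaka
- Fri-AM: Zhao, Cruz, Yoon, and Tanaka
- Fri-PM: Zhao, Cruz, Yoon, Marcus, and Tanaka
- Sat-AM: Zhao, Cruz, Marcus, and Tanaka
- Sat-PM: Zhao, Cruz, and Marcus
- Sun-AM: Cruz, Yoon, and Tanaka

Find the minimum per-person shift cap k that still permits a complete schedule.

3

With 5 guards and 11 worker-slots to fill, someone must work at least ⌈11/5⌉ = 3 shifts, so k ≥ 3.
k = 3 works: Tue-PM→Cruz, Wed-AM→Yoon, Wed-PM→Zhao, Thu-AM→Zhao+Yoon, Thu-PM→Yoon, Fri-AM→Cruz, Fri-PM→Marcus, Sat-AM→Marcus, Sat-PM→Zhao, Sun-AM→Cruz.
Loads: Zhao 3, Cruz 3, Yoon 3, Marcus 2, Tanaka 0 — all ≤ 3.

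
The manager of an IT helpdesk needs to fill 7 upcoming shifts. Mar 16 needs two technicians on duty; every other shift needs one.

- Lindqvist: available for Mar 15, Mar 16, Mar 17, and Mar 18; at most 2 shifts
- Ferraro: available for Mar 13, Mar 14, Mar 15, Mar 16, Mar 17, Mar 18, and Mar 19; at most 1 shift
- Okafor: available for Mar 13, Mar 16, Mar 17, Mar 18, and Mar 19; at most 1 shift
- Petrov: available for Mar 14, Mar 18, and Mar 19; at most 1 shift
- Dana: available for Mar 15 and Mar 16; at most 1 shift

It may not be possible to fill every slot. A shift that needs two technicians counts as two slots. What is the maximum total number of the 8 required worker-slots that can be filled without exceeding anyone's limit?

Total capacity across all technicians is 2+1+1+1+1 = 6, and 8 slots are needed, so at most 6 can be filled.
An assignment achieving 6: Mar 13→Ferraro, Mar 14→Petrov, Mar 15→Lindqvist, Mar 16→Dana, Mar 17→Lindqvist, Mar 19→Okafor.
Loads: Lindqvist 2/2, Ferraro 1/1, Okafor 1/1, Petrov 1/1, Dana 1/1.

6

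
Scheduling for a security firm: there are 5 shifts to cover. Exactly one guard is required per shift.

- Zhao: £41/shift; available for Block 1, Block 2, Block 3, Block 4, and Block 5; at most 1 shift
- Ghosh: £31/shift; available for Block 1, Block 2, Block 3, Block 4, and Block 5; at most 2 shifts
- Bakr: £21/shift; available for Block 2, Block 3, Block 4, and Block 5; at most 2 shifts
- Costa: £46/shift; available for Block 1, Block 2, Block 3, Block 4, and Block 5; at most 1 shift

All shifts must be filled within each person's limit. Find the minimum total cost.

£145

Picking the cheapest available guard for each shift independently would cost £115, but that ignores the shift limits.
An optimal schedule: Block 1→Zhao, Block 2→Ghosh, Block 3→Ghosh, Block 4→Bakr, Block 5→Bakr.
Total: 41 + 31 + 31 + 21 + 21 = £145.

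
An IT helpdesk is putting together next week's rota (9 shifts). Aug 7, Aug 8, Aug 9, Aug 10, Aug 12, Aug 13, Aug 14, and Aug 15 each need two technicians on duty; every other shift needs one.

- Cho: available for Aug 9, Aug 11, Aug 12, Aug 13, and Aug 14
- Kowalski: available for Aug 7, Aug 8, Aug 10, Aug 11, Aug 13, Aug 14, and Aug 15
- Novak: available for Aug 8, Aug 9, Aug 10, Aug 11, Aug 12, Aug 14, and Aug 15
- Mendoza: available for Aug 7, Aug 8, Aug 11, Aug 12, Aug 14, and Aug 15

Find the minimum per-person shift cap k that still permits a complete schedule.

5

With 4 technicians and 17 worker-slots to fill, someone must work at least ⌈17/4⌉ = 5 shifts, so k ≥ 5.
k = 5 works: Aug 7→Kowalski+Mendoza, Aug 8→Kowalski+Novak, Aug 9→Cho+Novak, Aug 10→Kowalski+Novak, Aug 11→Cho, Aug 12→Cho+Novak, Aug 13→Cho+Kowalski, Aug 14→Cho+Mendoza, Aug 15→Kowalski+Novak.
Loads: Cho 5, Kowalski 5, Novak 5, Mendoza 2 — all ≤ 5.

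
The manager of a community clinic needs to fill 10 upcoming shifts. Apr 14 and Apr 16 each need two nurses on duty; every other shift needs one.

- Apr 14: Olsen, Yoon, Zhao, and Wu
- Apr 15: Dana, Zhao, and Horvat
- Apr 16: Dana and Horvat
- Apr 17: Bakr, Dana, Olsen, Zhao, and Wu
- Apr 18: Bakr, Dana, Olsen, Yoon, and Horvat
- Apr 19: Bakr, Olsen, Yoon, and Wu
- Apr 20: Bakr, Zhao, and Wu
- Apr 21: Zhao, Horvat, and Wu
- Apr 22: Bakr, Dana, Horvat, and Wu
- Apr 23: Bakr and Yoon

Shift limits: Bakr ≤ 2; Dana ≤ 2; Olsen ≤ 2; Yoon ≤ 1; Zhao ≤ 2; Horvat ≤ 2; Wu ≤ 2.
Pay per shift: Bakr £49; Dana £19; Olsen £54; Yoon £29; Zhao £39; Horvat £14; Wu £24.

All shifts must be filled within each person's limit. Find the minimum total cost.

£373

Apr 16 can only be covered by Dana and Horvat, so that assignment is forced.
Picking the cheapest available nurse for each shift independently would cost £238, but that ignores the shift limits.
An optimal schedule: Apr 14→Zhao+Olsen, Apr 15→Horvat, Apr 16→Horvat+Dana, Apr 17→Zhao, Apr 18→Bakr, Apr 19→Bakr, Apr 20→Wu, Apr 21→Wu, Apr 22→Dana, Apr 23→Yoon.
Total: 39 + 54 + 14 + 14 + 19 + 39 + 49 + 49 + 24 + 24 + 19 + 29 = £373.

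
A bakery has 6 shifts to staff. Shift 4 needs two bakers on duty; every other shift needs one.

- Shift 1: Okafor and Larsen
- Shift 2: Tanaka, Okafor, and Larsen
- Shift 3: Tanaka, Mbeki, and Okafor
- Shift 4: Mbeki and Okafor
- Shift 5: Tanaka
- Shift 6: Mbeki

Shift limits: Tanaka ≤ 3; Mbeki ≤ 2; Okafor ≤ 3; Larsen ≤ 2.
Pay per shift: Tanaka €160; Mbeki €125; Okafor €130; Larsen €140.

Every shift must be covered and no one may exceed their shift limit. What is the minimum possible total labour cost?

€940

Shift 4 can only be covered by Mbeki and Okafor, so that assignment is forced.
Shift 5 can only be covered by Tanaka, so that assignment is forced.
Shift 6 can only be covered by Mbeki, so that assignment is forced.
Picking the cheapest available baker for each shift independently would cost €925, but that ignores the shift limits.
An optimal schedule: Shift 1→Okafor, Shift 2→Larsen, Shift 3→Okafor, Shift 4→Mbeki+Okafor, Shift 5→Tanaka, Shift 6→Mbeki.
Total: 130 + 140 + 130 + 125 + 130 + 160 + 125 = €940.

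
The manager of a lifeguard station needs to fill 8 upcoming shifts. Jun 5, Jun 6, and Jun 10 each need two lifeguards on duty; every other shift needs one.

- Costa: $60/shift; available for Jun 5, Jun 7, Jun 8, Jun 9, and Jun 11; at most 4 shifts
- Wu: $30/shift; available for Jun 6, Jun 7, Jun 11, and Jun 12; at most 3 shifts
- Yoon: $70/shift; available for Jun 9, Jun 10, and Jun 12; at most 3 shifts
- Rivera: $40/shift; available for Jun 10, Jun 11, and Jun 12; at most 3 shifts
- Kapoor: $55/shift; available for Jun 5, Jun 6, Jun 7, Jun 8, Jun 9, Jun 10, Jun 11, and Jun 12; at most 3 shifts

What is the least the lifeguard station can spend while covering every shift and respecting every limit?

Jun 5 can only be covered by Costa and Kapoor, so that assignment is forced.
Jun 6 can only be covered by Wu and Kapoor, so that assignment is forced.
Picking the cheapest available lifeguard for each shift independently would cost $495, but that ignores the shift limits.
An optimal schedule: Jun 5→Kapoor+Costa, Jun 6→Wu+Kapoor, Jun 7→Wu, Jun 8→Costa, Jun 9→Costa, Jun 10→Rivera+Kapoor, Jun 11→Wu, Jun 12→Rivera.
Total: 55 + 60 + 30 + 55 + 30 + 60 + 60 + 40 + 55 + 30 + 40 = $515.

$515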